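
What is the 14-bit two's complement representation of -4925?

1. Binary of +4925:  01001100111101
2. Invert bits:     10110011000010
3. Add 1:           10110011000011

Answer: 10110011000011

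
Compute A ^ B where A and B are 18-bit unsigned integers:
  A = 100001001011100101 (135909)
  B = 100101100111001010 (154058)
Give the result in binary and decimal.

Apply ^ to each column (1 where bits differ):
  100001001011100101
^ 100101100111001010
--------------------
  000100101100101111

Answer: 000100101100101111 (19247)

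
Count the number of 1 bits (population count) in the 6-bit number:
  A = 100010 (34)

100010
1-bits at positions (from bit 0 = LSB): 1, 5
Count = 2

Answer: 2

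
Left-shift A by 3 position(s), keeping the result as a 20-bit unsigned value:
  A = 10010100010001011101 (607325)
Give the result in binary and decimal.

Shift left by 3: drop the top 3 bit(s), append 3 zero(s) on the right.
  10010100010001011101  ->  discard [100], keep [10100010001011101], append 000
= 10100010001011101000

Answer: 10100010001011101000 (664296)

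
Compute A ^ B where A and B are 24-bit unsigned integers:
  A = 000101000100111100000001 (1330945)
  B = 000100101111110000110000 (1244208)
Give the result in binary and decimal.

Apply ^ to each column (1 where bits differ):
  000101000100111100000001
^ 000100101111110000110000
--------------------------
  000001101011001100110001

Answer: 000001101011001100110001 (439089)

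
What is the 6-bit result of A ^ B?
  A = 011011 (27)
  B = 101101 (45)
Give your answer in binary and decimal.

Apply ^ to each column (1 where bits differ):
  011011
^ 101101
--------
  110110

Answer: 110110 (54)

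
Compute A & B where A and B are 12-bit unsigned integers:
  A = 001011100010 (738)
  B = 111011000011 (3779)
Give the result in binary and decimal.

Apply & to each column (1 only where both bits are 1):
  001011100010
& 111011000011
--------------
  001011000010

Answer: 001011000010 (706)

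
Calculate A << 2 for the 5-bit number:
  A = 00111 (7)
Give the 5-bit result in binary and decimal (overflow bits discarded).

Shift left by 2: drop the top 2 bit(s), append 2 zero(s) on the right.
  00111  ->  discard [00], keep [111], append 00
= 11100

Answer: 11100 (28)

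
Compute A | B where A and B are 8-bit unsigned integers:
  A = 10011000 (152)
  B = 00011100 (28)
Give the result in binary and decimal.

Apply | to each column (1 where either bit is 1):
  10011000
| 00011100
----------
  10011100

Answer: 10011100 (156)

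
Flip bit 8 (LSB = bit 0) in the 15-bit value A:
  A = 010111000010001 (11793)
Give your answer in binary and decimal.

Mask = 1 << 8 = 000000100000000
Bit 8 of A is 0; XOR with the mask flips it to 1.
  010111000010001
^ 000000100000000
-----------------
  010111100010001

Answer: 010111100010001 (12049)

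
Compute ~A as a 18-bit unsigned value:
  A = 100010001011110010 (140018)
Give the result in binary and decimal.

Flip each bit (0->1, 1->0):
  100010001011110010
  011101110100001101

Answer: 011101110100001101 (122125)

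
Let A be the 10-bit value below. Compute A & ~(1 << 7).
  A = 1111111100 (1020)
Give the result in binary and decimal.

Mask = ~(1 << 7) = 1101111111
Bit 7 of A is 1, so AND-ing with the mask clears it to 0.
  1111111100
& 1101111111
------------
  1101111100

Answer: 1101111100 (892)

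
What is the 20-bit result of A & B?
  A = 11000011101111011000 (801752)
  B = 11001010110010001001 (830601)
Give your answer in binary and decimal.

Apply & to each column (1 only where both bits are 1):
  11000011101111011000
& 11001010110010001001
----------------------
  11000010100010001000

Answer: 11000010100010001000 (796808)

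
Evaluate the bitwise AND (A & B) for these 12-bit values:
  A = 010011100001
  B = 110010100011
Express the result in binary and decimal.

Apply & to each column (1 only where both bits are 1):
  010011100001
& 110010100011
--------------
  010010100001

Answer: 010010100001 (1185)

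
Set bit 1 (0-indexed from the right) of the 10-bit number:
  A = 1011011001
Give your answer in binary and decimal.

Mask = 1 << 1 = 0000000010
Bit 1 of A is 0, so OR-ing with the mask flips it to 1.
  1011011001
| 0000000010
------------
  1011011011

Answer: 1011011011 (731)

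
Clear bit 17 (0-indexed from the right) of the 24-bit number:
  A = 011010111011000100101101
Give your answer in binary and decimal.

Mask = ~(1 << 17) = 111111011111111111111111
Bit 17 of A is 1, so AND-ing with the mask clears it to 0.
  011010111011000100101101
& 111111011111111111111111
--------------------------
  011010011011000100101101

Answer: 011010011011000100101101 (6926637)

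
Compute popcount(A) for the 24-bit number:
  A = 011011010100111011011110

011011010100111011011110
1-bits at positions (from bit 0 = LSB): 1, 2, 3, 4, 6, 7, 9, 10, 11, 14, 16, 18, 19, 21, 22
Count = 15

Answer: 15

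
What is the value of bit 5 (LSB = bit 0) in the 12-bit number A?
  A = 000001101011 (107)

Bit 5 is the 6th from the right.
  000001101011
        ^
That bit is 1.

Answer: 1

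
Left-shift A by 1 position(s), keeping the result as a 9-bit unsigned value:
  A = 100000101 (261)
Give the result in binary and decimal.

Shift left by 1: drop the top 1 bit(s), append 1 zero(s) on the right.
  100000101  ->  discard [1], keep [00000101], append 0
= 000001010

Answer: 000001010 (10)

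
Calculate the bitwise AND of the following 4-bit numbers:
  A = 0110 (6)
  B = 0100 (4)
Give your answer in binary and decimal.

Apply & to each column (1 only where both bits are 1):
  0110
& 0100
------
  0100

Answer: 0100 (4)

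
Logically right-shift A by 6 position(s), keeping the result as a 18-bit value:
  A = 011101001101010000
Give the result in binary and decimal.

Logical shift right by 6: drop the bottom 6 bit(s), prepend 6 zero(s) on the left.
  011101001101010000  ->  keep [011101001101], discard [010000], prepend 000000
= 000000011101001101

Answer: 000000011101001101 (1869)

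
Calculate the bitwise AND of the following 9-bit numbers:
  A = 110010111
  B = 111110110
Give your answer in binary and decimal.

Apply & to each column (1 only where both bits are 1):
  110010111
& 111110110
-----------
  110010110

Answer: 110010110 (406)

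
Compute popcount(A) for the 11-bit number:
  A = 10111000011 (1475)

10111000011
1-bits at positions (from bit 0 = LSB): 0, 1, 6, 7, 8, 10
Count = 6

Answer: 6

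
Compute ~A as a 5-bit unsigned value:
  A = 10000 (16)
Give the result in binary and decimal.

Flip each bit (0->1, 1->0):
  10000
  01111

Answer: 01111 (15)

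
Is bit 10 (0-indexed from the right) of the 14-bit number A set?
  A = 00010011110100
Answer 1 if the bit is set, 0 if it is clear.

Bit 10 is the 11th from the right.
  00010011110100
     ^
That bit is 1.

Answer: 1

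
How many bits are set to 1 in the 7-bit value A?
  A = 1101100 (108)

1101100
1-bits at positions (from bit 0 = LSB): 2, 3, 5, 6
Count = 4

Answer: 4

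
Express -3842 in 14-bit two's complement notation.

1. Binary of +3842:  00111100000010
2. Invert bits:     11000011111101
3. Add 1:           11000011111110

Answer: 11000011111110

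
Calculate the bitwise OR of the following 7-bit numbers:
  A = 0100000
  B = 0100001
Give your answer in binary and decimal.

Apply | to each column (1 where either bit is 1):
  0100000
| 0100001
---------
  0100001

Answer: 0100001 (33)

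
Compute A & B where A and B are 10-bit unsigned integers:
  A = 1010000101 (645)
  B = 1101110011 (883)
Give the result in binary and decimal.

Apply & to each column (1 only where both bits are 1):
  1010000101
& 1101110011
------------
  1000000001

Answer: 1000000001 (513)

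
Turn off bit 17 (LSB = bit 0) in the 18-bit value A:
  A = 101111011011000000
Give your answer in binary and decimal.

Mask = ~(1 << 17) = 011111111111111111
Bit 17 of A is 1, so AND-ing with the mask clears it to 0.
  101111011011000000
& 011111111111111111
--------------------
  001111011011000000

Answer: 001111011011000000 (63168)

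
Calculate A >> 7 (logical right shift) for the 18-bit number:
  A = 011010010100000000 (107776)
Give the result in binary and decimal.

Logical shift right by 7: drop the bottom 7 bit(s), prepend 7 zero(s) on the left.
  011010010100000000  ->  keep [01101001010], discard [0000000], prepend 0000000
= 000000001101001010

Answer: 000000001101001010 (842)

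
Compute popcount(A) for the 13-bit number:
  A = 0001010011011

0001010011011
1-bits at positions (from bit 0 = LSB): 0, 1, 3, 4, 7, 9
Count = 6

Answer: 6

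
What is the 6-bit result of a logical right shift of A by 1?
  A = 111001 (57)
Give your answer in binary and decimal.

Logical shift right by 1: drop the bottom 1 bit(s), prepend 1 zero(s) on the left.
  111001  ->  keep [11100], discard [1], prepend 0
= 011100

Answer: 011100 (28)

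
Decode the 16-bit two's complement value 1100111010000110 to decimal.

MSB is 1, so the value is negative. Find the magnitude:
1. Invert bits:  0011000101111001
2. Add 1:        0011000101111010  = 12666
3. Apply sign:   -12666

Answer: -12666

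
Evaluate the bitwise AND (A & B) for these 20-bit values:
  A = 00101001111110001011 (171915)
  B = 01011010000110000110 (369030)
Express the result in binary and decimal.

Apply & to each column (1 only where both bits are 1):
  00101001111110001011
& 01011010000110000110
----------------------
  00001000000110000010

Answer: 00001000000110000010 (33154)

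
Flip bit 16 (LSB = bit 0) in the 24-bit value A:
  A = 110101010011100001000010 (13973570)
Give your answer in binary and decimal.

Mask = 1 << 16 = 000000010000000000000000
Bit 16 of A is 1; XOR with the mask flips it to 0.
  110101010011100001000010
^ 000000010000000000000000
--------------------------
  110101000011100001000010

Answer: 110101000011100001000010 (13908034)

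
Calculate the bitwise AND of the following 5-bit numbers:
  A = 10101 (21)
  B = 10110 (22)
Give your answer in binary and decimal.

Apply & to each column (1 only where both bits are 1):
  10101
& 10110
-------
  10100

Answer: 10100 (20)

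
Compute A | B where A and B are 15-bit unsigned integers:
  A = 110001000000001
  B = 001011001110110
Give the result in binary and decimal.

Apply | to each column (1 where either bit is 1):
  110001000000001
| 001011001110110
-----------------
  111011001110111

Answer: 111011001110111 (30327)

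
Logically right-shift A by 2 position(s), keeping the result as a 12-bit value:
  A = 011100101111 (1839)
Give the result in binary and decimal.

Logical shift right by 2: drop the bottom 2 bit(s), prepend 2 zero(s) on the left.
  011100101111  ->  keep [0111001011], discard [11], prepend 00
= 000111001011

Answer: 000111001011 (459)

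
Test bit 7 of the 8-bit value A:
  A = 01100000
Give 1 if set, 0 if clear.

Bit 7 is the 8th from the right.
  01100000
  ^
That bit is 0.

Answer: 0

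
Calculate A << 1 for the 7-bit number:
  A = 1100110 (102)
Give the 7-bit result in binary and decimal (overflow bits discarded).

Shift left by 1: drop the top 1 bit(s), append 1 zero(s) on the right.
  1100110  ->  discard [1], keep [100110], append 0
= 1001100

Answer: 1001100 (76)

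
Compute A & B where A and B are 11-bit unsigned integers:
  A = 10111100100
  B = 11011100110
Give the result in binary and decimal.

Apply & to each column (1 only where both bits are 1):
  10111100100
& 11011100110
-------------
  10011100100

Answer: 10011100100 (1252)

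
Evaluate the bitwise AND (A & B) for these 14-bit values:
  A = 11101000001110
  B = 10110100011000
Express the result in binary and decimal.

Apply & to each column (1 only where both bits are 1):
  11101000001110
& 10110100011000
----------------
  10100000001000

Answer: 10100000001000 (10248)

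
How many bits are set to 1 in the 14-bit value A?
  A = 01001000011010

01001000011010
1-bits at positions (from bit 0 = LSB): 1, 3, 4, 9, 12
Count = 5

Answer: 5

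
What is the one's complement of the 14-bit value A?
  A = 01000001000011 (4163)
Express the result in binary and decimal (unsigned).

Flip each bit (0->1, 1->0):
  01000001000011
  10111110111100

Answer: 10111110111100 (12220)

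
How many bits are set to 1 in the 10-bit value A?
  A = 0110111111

0110111111
1-bits at positions (from bit 0 = LSB): 0, 1, 2, 3, 4, 5, 7, 8
Count = 8

Answer: 8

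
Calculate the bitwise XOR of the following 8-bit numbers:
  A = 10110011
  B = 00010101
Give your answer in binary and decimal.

Apply ^ to each column (1 where bits differ):
  10110011
^ 00010101
----------
  10100110

Answer: 10100110 (166)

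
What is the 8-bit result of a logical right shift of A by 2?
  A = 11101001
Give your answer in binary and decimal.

Logical shift right by 2: drop the bottom 2 bit(s), prepend 2 zero(s) on the left.
  11101001  ->  keep [111010], discard [01], prepend 00
= 00111010

Answer: 00111010 (58)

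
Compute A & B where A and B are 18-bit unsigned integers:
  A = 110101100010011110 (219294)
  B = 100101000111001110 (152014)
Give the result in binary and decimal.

Apply & to each column (1 only where both bits are 1):
  110101100010011110
& 100101000111001110
--------------------
  100101000010001110

Answer: 100101000010001110 (151694)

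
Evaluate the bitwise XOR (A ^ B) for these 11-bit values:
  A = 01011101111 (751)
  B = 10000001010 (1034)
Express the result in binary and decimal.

Apply ^ to each column (1 where bits differ):
  01011101111
^ 10000001010
-------------
  11011100101

Answer: 11011100101 (1765)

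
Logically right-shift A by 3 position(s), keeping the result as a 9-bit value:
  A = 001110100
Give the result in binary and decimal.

Logical shift right by 3: drop the bottom 3 bit(s), prepend 3 zero(s) on the left.
  001110100  ->  keep [001110], discard [100], prepend 000
= 000001110

Answer: 000001110 (14)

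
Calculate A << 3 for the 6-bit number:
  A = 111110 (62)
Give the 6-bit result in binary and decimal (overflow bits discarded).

Shift left by 3: drop the top 3 bit(s), append 3 zero(s) on the right.
  111110  ->  discard [111], keep [110], append 000
= 110000

Answer: 110000 (48)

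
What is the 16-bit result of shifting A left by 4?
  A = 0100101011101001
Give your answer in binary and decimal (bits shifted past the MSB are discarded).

Shift left by 4: drop the top 4 bit(s), append 4 zero(s) on the right.
  0100101011101001  ->  discard [0100], keep [101011101001], append 0000
= 1010111010010000

Answer: 1010111010010000 (44688)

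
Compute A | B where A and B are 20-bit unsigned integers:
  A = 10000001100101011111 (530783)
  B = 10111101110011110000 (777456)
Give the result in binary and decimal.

Apply | to each column (1 where either bit is 1):
  10000001100101011111
| 10111101110011110000
----------------------
  10111101110111111111

Answer: 10111101110111111111 (777727)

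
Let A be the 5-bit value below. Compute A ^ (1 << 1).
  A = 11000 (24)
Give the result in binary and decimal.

Mask = 1 << 1 = 00010
Bit 1 of A is 0; XOR with the mask flips it to 1.
  11000
^ 00010
-------
  11010

Answer: 11010 (26)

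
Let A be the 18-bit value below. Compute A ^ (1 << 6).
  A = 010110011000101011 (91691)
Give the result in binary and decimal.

Mask = 1 << 6 = 000000000001000000
Bit 6 of A is 0; XOR with the mask flips it to 1.
  010110011000101011
^ 000000000001000000
--------------------
  010110011001101011

Answer: 010110011001101011 (91755)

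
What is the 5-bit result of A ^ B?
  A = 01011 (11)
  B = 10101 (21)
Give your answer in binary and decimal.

Apply ^ to each column (1 where bits differ):
  01011
^ 10101
-------
  11110

Answer: 11110 (30)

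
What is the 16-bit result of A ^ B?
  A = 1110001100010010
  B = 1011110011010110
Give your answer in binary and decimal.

Apply ^ to each column (1 where bits differ):
  1110001100010010
^ 1011110011010110
------------------
  0101111111000100

Answer: 0101111111000100 (24516)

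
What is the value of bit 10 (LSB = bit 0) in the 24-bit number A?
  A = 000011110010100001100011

Bit 10 is the 11th from the right.
  000011110010100001100011
               ^
That bit is 0.

Answer: 0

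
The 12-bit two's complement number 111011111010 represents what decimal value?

MSB is 1, so the value is negative. Find the magnitude:
1. Invert bits:  000100000101
2. Add 1:        000100000110  = 262
3. Apply sign:   -262

Answer: -262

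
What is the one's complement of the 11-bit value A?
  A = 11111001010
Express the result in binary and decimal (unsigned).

Flip each bit (0->1, 1->0):
  11111001010
  00000110101

Answer: 00000110101 (53)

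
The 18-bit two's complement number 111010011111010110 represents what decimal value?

MSB is 1, so the value is negative. Find the magnitude:
1. Invert bits:  000101100000101001
2. Add 1:        000101100000101010  = 22570
3. Apply sign:   -22570

Answer: -22570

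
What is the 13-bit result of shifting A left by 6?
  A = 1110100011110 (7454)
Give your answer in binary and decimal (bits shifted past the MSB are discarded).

Shift left by 6: drop the top 6 bit(s), append 6 zero(s) on the right.
  1110100011110  ->  discard [111010], keep [0011110], append 000000
= 0011110000000

Answer: 0011110000000 (1920)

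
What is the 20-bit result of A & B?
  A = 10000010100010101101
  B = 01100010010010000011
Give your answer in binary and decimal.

Apply & to each column (1 only where both bits are 1):
  10000010100010101101
& 01100010010010000011
----------------------
  00000010000010000001

Answer: 00000010000010000001 (8321)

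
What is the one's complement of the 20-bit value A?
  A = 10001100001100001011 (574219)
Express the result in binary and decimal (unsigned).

Flip each bit (0->1, 1->0):
  10001100001100001011
  01110011110011110100

Answer: 01110011110011110100 (474356)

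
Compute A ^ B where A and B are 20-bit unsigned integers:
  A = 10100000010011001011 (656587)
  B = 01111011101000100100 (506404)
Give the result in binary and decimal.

Apply ^ to each column (1 where bits differ):
  10100000010011001011
^ 01111011101000100100
----------------------
  11011011111011101111

Answer: 11011011111011101111 (900847)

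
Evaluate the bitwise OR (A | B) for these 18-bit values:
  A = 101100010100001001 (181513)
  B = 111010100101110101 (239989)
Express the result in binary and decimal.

Apply | to each column (1 where either bit is 1):
  101100010100001001
| 111010100101110101
--------------------
  111110110101111101

Answer: 111110110101111101 (257405)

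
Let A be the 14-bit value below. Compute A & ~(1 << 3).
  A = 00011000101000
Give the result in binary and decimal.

Mask = ~(1 << 3) = 11111111110111
Bit 3 of A is 1, so AND-ing with the mask clears it to 0.
  00011000101000
& 11111111110111
----------------
  00011000100000

Answer: 00011000100000 (1568)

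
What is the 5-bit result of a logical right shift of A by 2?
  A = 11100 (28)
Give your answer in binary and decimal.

Logical shift right by 2: drop the bottom 2 bit(s), prepend 2 zero(s) on the left.
  11100  ->  keep [111], discard [00], prepend 00
= 00111

Answer: 00111 (7)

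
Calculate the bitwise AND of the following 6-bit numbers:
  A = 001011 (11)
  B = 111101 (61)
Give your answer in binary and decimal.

Apply & to each column (1 only where both bits are 1):
  001011
& 111101
--------
  001001

Answer: 001001 (9)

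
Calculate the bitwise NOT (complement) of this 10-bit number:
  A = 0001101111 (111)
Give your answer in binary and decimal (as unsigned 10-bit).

Flip each bit (0->1, 1->0):
  0001101111
  1110010000

Answer: 1110010000 (912)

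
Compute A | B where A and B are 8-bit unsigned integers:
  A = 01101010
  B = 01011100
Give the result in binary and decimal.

Apply | to each column (1 where either bit is 1):
  01101010
| 01011100
----------
  01111110

Answer: 01111110 (126)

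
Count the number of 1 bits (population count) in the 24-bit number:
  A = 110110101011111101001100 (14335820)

110110101011111101001100
1-bits at positions (from bit 0 = LSB): 2, 3, 6, 8, 9, 10, 11, 12, 13, 15, 17, 19, 20, 22, 23
Count = 15

Answer: 15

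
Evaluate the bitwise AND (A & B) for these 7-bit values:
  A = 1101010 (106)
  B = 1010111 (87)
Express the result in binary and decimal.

Apply & to each column (1 only where both bits are 1):
  1101010
& 1010111
---------
  1000010

Answer: 1000010 (66)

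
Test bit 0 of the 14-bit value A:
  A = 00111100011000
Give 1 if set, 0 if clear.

Bit 0 is the 1st from the right.
  00111100011000
               ^
That bit is 0.

Answer: 0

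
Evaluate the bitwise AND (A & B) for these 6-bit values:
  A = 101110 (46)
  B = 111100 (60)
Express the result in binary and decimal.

Apply & to each column (1 only where both bits are 1):
  101110
& 111100
--------
  101100

Answer: 101100 (44)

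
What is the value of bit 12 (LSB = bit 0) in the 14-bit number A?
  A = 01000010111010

Bit 12 is the 13th from the right.
  01000010111010
   ^
That bit is 1.

Answer: 1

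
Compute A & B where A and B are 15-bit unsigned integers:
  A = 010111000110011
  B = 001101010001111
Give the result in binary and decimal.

Apply & to each column (1 only where both bits are 1):
  010111000110011
& 001101010001111
-----------------
  000101000000011

Answer: 000101000000011 (2563)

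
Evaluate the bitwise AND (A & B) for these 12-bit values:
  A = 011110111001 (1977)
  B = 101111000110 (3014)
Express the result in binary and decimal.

Apply & to each column (1 only where both bits are 1):
  011110111001
& 101111000110
--------------
  001110000000

Answer: 001110000000 (896)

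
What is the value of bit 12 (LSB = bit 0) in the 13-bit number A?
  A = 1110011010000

Bit 12 is the 13th from the right.
  1110011010000
  ^
That bit is 1.

Answer: 1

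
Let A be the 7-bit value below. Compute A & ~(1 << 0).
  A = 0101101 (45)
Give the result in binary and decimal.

Mask = ~(1 << 0) = 1111110
Bit 0 of A is 1, so AND-ing with the mask clears it to 0.
  0101101
& 1111110
---------
  0101100

Answer: 0101100 (44)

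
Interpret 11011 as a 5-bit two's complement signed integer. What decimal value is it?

MSB is 1, so the value is negative. Find the magnitude:
1. Invert bits:  00100
2. Add 1:        00101  = 5
3. Apply sign:   -5

Answer: -5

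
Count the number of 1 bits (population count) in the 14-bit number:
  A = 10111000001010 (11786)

10111000001010
1-bits at positions (from bit 0 = LSB): 1, 3, 9, 10, 11, 13
Count = 6

Answer: 6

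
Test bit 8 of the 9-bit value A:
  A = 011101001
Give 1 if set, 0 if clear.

Bit 8 is the 9th from the right.
  011101001
  ^
That bit is 0.

Answer: 0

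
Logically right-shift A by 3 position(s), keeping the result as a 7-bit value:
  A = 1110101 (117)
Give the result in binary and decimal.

Logical shift right by 3: drop the bottom 3 bit(s), prepend 3 zero(s) on the left.
  1110101  ->  keep [1110], discard [101], prepend 000
= 0001110

Answer: 0001110 (14)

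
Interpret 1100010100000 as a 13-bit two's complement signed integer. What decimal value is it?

MSB is 1, so the value is negative. Find the magnitude:
1. Invert bits:  0011101011111
2. Add 1:        0011101100000  = 1888
3. Apply sign:   -1888

Answer: -1888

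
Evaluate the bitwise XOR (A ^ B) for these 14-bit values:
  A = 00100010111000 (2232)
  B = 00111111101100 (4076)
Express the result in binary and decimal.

Apply ^ to each column (1 where bits differ):
  00100010111000
^ 00111111101100
----------------
  00011101010100

Answer: 00011101010100 (1876)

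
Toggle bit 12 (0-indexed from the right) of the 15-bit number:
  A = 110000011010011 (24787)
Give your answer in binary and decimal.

Mask = 1 << 12 = 001000000000000
Bit 12 of A is 0; XOR with the mask flips it to 1.
  110000011010011
^ 001000000000000
-----------------
  111000011010011

Answer: 111000011010011 (28883)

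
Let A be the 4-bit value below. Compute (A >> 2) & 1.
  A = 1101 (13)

Bit 2 is the 3rd from the right.
  1101
   ^
That bit is 1.

Answer: 1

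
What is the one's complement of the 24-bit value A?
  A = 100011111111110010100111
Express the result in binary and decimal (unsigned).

Flip each bit (0->1, 1->0):
  100011111111110010100111
  011100000000001101011000

Answer: 011100000000001101011000 (7340888)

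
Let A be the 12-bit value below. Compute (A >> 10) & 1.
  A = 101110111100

Bit 10 is the 11th from the right.
  101110111100
   ^
That bit is 0.

Answer: 0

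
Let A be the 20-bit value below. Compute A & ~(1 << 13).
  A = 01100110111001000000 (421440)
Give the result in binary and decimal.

Mask = ~(1 << 13) = 11111101111111111111
Bit 13 of A is 1, so AND-ing with the mask clears it to 0.
  01100110111001000000
& 11111101111111111111
----------------------
  01100100111001000000

Answer: 01100100111001000000 (413248)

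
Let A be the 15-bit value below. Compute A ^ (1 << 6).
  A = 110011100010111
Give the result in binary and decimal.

Mask = 1 << 6 = 000000001000000
Bit 6 of A is 0; XOR with the mask flips it to 1.
  110011100010111
^ 000000001000000
-----------------
  110011101010111

Answer: 110011101010111 (26455)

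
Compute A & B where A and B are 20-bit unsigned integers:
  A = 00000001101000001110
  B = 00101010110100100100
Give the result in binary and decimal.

Apply & to each column (1 only where both bits are 1):
  00000001101000001110
& 00101010110100100100
----------------------
  00000000100000000100

Answer: 00000000100000000100 (2052)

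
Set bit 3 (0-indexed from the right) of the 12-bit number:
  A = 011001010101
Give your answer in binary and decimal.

Mask = 1 << 3 = 000000001000
Bit 3 of A is 0, so OR-ing with the mask flips it to 1.
  011001010101
| 000000001000
--------------
  011001011101

Answer: 011001011101 (1629)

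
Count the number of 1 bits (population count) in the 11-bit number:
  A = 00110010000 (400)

00110010000
1-bits at positions (from bit 0 = LSB): 4, 7, 8
Count = 3

Answer: 3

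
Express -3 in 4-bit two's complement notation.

1. Binary of +3:  0011
2. Invert bits:     1100
3. Add 1:           1101

Answer: 1101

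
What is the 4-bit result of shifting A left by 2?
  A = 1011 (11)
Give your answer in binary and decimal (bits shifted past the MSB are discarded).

Shift left by 2: drop the top 2 bit(s), append 2 zero(s) on the right.
  1011  ->  discard [10], keep [11], append 00
= 1100

Answer: 1100 (12)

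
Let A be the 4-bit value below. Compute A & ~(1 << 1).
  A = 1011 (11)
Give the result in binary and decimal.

Mask = ~(1 << 1) = 1101
Bit 1 of A is 1, so AND-ing with the mask clears it to 0.
  1011
& 1101
------
  1001

Answer: 1001 (9)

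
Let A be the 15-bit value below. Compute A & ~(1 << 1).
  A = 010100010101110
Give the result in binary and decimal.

Mask = ~(1 << 1) = 111111111111101
Bit 1 of A is 1, so AND-ing with the mask clears it to 0.
  010100010101110
& 111111111111101
-----------------
  010100010101100

Answer: 010100010101100 (10412)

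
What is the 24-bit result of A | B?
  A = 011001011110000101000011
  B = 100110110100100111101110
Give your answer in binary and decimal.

Apply | to each column (1 where either bit is 1):
  011001011110000101000011
| 100110110100100111101110
--------------------------
  111111111110100111101111

Answer: 111111111110100111101111 (16771567)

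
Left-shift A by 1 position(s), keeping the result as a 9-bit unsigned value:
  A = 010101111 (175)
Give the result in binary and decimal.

Shift left by 1: drop the top 1 bit(s), append 1 zero(s) on the right.
  010101111  ->  discard [0], keep [10101111], append 0
= 101011110

Answer: 101011110 (350)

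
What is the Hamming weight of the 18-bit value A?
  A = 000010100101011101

000010100101011101
1-bits at positions (from bit 0 = LSB): 0, 2, 3, 4, 6, 8, 11, 13
Count = 8

Answer: 8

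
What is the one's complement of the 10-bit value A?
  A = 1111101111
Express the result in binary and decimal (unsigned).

Flip each bit (0->1, 1->0):
  1111101111
  0000010000

Answer: 0000010000 (16)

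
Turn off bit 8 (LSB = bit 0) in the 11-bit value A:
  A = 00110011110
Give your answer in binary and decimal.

Mask = ~(1 << 8) = 11011111111
Bit 8 of A is 1, so AND-ing with the mask clears it to 0.
  00110011110
& 11011111111
-------------
  00010011110

Answer: 00010011110 (158)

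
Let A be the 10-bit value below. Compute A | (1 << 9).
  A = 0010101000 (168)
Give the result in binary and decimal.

Mask = 1 << 9 = 1000000000
Bit 9 of A is 0, so OR-ing with the mask flips it to 1.
  0010101000
| 1000000000
------------
  1010101000

Answer: 1010101000 (680)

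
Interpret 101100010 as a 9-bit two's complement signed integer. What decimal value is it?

MSB is 1, so the value is negative. Find the magnitude:
1. Invert bits:  010011101
2. Add 1:        010011110  = 158
3. Apply sign:   -158

Answer: -158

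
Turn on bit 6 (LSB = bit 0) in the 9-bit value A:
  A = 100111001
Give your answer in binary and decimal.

Mask = 1 << 6 = 001000000
Bit 6 of A is 0, so OR-ing with the mask flips it to 1.
  100111001
| 001000000
-----------
  101111001

Answer: 101111001 (377)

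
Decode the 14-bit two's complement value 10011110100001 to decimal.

MSB is 1, so the value is negative. Find the magnitude:
1. Invert bits:  01100001011110
2. Add 1:        01100001011111  = 6239
3. Apply sign:   -6239

Answer: -6239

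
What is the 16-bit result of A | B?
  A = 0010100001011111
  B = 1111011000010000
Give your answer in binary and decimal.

Apply | to each column (1 where either bit is 1):
  0010100001011111
| 1111011000010000
------------------
  1111111001011111

Answer: 1111111001011111 (65119)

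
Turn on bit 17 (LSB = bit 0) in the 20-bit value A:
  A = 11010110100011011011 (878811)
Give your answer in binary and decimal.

Mask = 1 << 17 = 00100000000000000000
Bit 17 of A is 0, so OR-ing with the mask flips it to 1.
  11010110100011011011
| 00100000000000000000
----------------------
  11110110100011011011

Answer: 11110110100011011011 (1009883)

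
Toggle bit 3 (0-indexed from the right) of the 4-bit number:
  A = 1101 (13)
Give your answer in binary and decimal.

Mask = 1 << 3 = 1000
Bit 3 of A is 1; XOR with the mask flips it to 0.
  1101
^ 1000
------
  0101

Answer: 0101 (5)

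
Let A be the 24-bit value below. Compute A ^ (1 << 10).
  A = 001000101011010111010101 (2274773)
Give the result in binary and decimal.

Mask = 1 << 10 = 000000000000010000000000
Bit 10 of A is 1; XOR with the mask flips it to 0.
  001000101011010111010101
^ 000000000000010000000000
--------------------------
  001000101011000111010101

Answer: 001000101011000111010101 (2273749)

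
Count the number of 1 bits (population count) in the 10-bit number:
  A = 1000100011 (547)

1000100011
1-bits at positions (from bit 0 = LSB): 0, 1, 5, 9
Count = 4

Answer: 4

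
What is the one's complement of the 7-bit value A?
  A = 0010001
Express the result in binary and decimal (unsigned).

Flip each bit (0->1, 1->0):
  0010001
  1101110

Answer: 1101110 (110)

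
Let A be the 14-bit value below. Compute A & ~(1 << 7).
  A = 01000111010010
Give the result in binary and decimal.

Mask = ~(1 << 7) = 11111101111111
Bit 7 of A is 1, so AND-ing with the mask clears it to 0.
  01000111010010
& 11111101111111
----------------
  01000101010010

Answer: 01000101010010 (4434)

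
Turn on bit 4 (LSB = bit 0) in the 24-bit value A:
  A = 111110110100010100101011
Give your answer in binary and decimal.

Mask = 1 << 4 = 000000000000000000010000
Bit 4 of A is 0, so OR-ing with the mask flips it to 1.
  111110110100010100101011
| 000000000000000000010000
--------------------------
  111110110100010100111011

Answer: 111110110100010100111011 (16467259)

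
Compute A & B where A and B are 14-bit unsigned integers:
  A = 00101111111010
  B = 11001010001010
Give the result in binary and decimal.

Apply & to each column (1 only where both bits are 1):
  00101111111010
& 11001010001010
----------------
  00001010001010

Answer: 00001010001010 (650)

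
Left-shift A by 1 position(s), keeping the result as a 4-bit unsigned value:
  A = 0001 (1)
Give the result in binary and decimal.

Shift left by 1: drop the top 1 bit(s), append 1 zero(s) on the right.
  0001  ->  discard [0], keep [001], append 0
= 0010

Answer: 0010 (2)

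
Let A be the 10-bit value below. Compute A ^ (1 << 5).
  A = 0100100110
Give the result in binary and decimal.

Mask = 1 << 5 = 0000100000
Bit 5 of A is 1; XOR with the mask flips it to 0.
  0100100110
^ 0000100000
------------
  0100000110

Answer: 0100000110 (262)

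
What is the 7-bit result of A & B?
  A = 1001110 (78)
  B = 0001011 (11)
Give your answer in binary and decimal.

Apply & to each column (1 only where both bits are 1):
  1001110
& 0001011
---------
  0001010

Answer: 0001010 (10)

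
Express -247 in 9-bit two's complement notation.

1. Binary of +247:  011110111
2. Invert bits:     100001000
3. Add 1:           100001001

Answer: 100001001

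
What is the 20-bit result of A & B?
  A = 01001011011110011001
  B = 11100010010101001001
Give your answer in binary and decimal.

Apply & to each column (1 only where both bits are 1):
  01001011011110011001
& 11100010010101001001
----------------------
  01000010010100001001

Answer: 01000010010100001001 (271625)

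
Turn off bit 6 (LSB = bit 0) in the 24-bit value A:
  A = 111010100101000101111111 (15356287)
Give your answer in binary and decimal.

Mask = ~(1 << 6) = 111111111111111110111111
Bit 6 of A is 1, so AND-ing with the mask clears it to 0.
  111010100101000101111111
& 111111111111111110111111
--------------------------
  111010100101000100111111

Answer: 111010100101000100111111 (15356223)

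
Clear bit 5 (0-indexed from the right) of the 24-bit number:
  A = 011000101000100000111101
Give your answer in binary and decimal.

Mask = ~(1 << 5) = 111111111111111111011111
Bit 5 of A is 1, so AND-ing with the mask clears it to 0.
  011000101000100000111101
& 111111111111111111011111
--------------------------
  011000101000100000011101

Answer: 011000101000100000011101 (6457373)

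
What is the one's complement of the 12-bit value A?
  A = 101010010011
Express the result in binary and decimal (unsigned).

Flip each bit (0->1, 1->0):
  101010010011
  010101101100

Answer: 010101101100 (1388)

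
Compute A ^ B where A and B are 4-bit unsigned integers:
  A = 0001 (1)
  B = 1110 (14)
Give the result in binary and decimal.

Apply ^ to each column (1 where bits differ):
  0001
^ 1110
------
  1111

Answer: 1111 (15)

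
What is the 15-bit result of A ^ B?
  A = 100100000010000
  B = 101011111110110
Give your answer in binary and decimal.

Apply ^ to each column (1 where bits differ):
  100100000010000
^ 101011111110110
-----------------
  001111111100110

Answer: 001111111100110 (8166)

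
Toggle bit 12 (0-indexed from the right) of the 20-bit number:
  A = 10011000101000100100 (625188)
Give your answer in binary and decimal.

Mask = 1 << 12 = 00000001000000000000
Bit 12 of A is 0; XOR with the mask flips it to 1.
  10011000101000100100
^ 00000001000000000000
----------------------
  10011001101000100100

Answer: 10011001101000100100 (629284)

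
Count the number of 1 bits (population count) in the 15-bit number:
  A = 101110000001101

101110000001101
1-bits at positions (from bit 0 = LSB): 0, 2, 3, 10, 11, 12, 14
Count = 7

Answer: 7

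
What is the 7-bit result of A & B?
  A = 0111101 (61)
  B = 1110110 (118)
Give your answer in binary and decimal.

Apply & to each column (1 only where both bits are 1):
  0111101
& 1110110
---------
  0110100

Answer: 0110100 (52)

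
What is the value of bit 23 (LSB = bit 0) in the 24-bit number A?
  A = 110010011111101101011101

Bit 23 is the 24th from the right.
  110010011111101101011101
  ^
That bit is 1.

Answer: 1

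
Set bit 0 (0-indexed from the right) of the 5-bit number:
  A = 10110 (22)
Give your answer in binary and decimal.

Mask = 1 << 0 = 00001
Bit 0 of A is 0, so OR-ing with the mask flips it to 1.
  10110
| 00001
-------
  10111

Answer: 10111 (23)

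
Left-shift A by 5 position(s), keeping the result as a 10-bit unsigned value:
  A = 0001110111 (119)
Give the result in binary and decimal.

Shift left by 5: drop the top 5 bit(s), append 5 zero(s) on the right.
  0001110111  ->  discard [00011], keep [10111], append 00000
= 1011100000

Answer: 1011100000 (736)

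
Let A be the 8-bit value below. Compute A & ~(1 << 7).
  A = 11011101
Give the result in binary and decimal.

Mask = ~(1 << 7) = 01111111
Bit 7 of A is 1, so AND-ing with the mask clears it to 0.
  11011101
& 01111111
----------
  01011101

Answer: 01011101 (93)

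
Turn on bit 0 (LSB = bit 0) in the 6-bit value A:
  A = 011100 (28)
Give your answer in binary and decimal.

Mask = 1 << 0 = 000001
Bit 0 of A is 0, so OR-ing with the mask flips it to 1.
  011100
| 000001
--------
  011101

Answer: 011101 (29)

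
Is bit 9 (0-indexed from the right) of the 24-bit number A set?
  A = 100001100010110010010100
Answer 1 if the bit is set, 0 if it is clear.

Bit 9 is the 10th from the right.
  100001100010110010010100
                ^
That bit is 0.

Answer: 0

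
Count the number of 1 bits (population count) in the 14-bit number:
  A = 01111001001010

01111001001010
1-bits at positions (from bit 0 = LSB): 1, 3, 6, 9, 10, 11, 12
Count = 7

Answer: 7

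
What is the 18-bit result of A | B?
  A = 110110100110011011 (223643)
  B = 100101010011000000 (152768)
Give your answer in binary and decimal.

Apply | to each column (1 where either bit is 1):
  110110100110011011
| 100101010011000000
--------------------
  110111110111011011

Answer: 110111110111011011 (228827)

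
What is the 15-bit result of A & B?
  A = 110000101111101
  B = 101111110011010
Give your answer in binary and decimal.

Apply & to each column (1 only where both bits are 1):
  110000101111101
& 101111110011010
-----------------
  100000100011000

Answer: 100000100011000 (16664)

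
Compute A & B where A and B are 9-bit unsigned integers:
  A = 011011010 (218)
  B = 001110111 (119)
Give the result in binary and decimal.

Apply & to each column (1 only where both bits are 1):
  011011010
& 001110111
-----------
  001010010

Answer: 001010010 (82)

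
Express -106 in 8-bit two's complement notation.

1. Binary of +106:  01101010
2. Invert bits:     10010101
3. Add 1:           10010110

Answer: 10010110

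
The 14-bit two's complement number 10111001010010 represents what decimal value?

MSB is 1, so the value is negative. Find the magnitude:
1. Invert bits:  01000110101101
2. Add 1:        01000110101110  = 4526
3. Apply sign:   -4526

Answer: -4526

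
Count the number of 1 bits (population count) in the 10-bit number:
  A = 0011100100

0011100100
1-bits at positions (from bit 0 = LSB): 2, 5, 6, 7
Count = 4

Answer: 4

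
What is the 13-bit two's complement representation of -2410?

1. Binary of +2410:  0100101101010
2. Invert bits:     1011010010101
3. Add 1:           1011010010110

Answer: 1011010010110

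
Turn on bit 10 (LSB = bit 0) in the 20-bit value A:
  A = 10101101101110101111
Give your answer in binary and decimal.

Mask = 1 << 10 = 00000000010000000000
Bit 10 of A is 0, so OR-ing with the mask flips it to 1.
  10101101101110101111
| 00000000010000000000
----------------------
  10101101111110101111

Answer: 10101101111110101111 (712623)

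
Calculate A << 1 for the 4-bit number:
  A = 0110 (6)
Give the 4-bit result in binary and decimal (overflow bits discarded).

Shift left by 1: drop the top 1 bit(s), append 1 zero(s) on the right.
  0110  ->  discard [0], keep [110], append 0
= 1100

Answer: 1100 (12)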